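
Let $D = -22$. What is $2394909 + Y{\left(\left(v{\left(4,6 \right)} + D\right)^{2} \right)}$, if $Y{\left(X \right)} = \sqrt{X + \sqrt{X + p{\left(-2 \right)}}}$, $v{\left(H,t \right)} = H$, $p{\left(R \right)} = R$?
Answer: $2394909 + \sqrt{324 + \sqrt{322}} \approx 2.3949 \cdot 10^{6}$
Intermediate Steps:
$Y{\left(X \right)} = \sqrt{X + \sqrt{-2 + X}}$ ($Y{\left(X \right)} = \sqrt{X + \sqrt{X - 2}} = \sqrt{X + \sqrt{-2 + X}}$)
$2394909 + Y{\left(\left(v{\left(4,6 \right)} + D\right)^{2} \right)} = 2394909 + \sqrt{\left(4 - 22\right)^{2} + \sqrt{-2 + \left(4 - 22\right)^{2}}} = 2394909 + \sqrt{\left(-18\right)^{2} + \sqrt{-2 + \left(-18\right)^{2}}} = 2394909 + \sqrt{324 + \sqrt{-2 + 324}} = 2394909 + \sqrt{324 + \sqrt{322}}$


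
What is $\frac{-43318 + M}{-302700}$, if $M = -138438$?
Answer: $\frac{45439}{75675} \approx 0.60045$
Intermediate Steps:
$\frac{-43318 + M}{-302700} = \frac{-43318 - 138438}{-302700} = \left(-181756\right) \left(- \frac{1}{302700}\right) = \frac{45439}{75675}$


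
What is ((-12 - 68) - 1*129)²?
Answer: 43681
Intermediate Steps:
((-12 - 68) - 1*129)² = (-80 - 129)² = (-209)² = 43681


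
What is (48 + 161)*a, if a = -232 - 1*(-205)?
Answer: -5643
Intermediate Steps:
a = -27 (a = -232 + 205 = -27)
(48 + 161)*a = (48 + 161)*(-27) = 209*(-27) = -5643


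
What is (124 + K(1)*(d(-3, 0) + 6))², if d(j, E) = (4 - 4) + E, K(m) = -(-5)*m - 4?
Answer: 16900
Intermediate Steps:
K(m) = -4 + 5*m (K(m) = 5*m - 4 = -4 + 5*m)
d(j, E) = E (d(j, E) = 0 + E = E)
(124 + K(1)*(d(-3, 0) + 6))² = (124 + (-4 + 5*1)*(0 + 6))² = (124 + (-4 + 5)*6)² = (124 + 1*6)² = (124 + 6)² = 130² = 16900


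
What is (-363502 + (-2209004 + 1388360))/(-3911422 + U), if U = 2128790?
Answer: 592073/891316 ≈ 0.66427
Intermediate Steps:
(-363502 + (-2209004 + 1388360))/(-3911422 + U) = (-363502 + (-2209004 + 1388360))/(-3911422 + 2128790) = (-363502 - 820644)/(-1782632) = -1184146*(-1/1782632) = 592073/891316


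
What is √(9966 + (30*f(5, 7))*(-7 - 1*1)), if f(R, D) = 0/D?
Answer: √9966 ≈ 99.830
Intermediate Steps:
f(R, D) = 0
√(9966 + (30*f(5, 7))*(-7 - 1*1)) = √(9966 + (30*0)*(-7 - 1*1)) = √(9966 + 0*(-7 - 1)) = √(9966 + 0*(-8)) = √(9966 + 0) = √9966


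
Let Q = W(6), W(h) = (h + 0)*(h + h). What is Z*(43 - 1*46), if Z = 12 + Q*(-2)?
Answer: 396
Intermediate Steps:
W(h) = 2*h² (W(h) = h*(2*h) = 2*h²)
Q = 72 (Q = 2*6² = 2*36 = 72)
Z = -132 (Z = 12 + 72*(-2) = 12 - 144 = -132)
Z*(43 - 1*46) = -132*(43 - 1*46) = -132*(43 - 46) = -132*(-3) = 396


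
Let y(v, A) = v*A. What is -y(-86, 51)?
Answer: 4386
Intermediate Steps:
y(v, A) = A*v
-y(-86, 51) = -51*(-86) = -1*(-4386) = 4386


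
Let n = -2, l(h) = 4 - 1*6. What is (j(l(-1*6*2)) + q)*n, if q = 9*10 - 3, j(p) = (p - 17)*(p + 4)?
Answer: -98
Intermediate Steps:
l(h) = -2 (l(h) = 4 - 6 = -2)
j(p) = (-17 + p)*(4 + p)
q = 87 (q = 90 - 3 = 87)
(j(l(-1*6*2)) + q)*n = ((-68 + (-2)² - 13*(-2)) + 87)*(-2) = ((-68 + 4 + 26) + 87)*(-2) = (-38 + 87)*(-2) = 49*(-2) = -98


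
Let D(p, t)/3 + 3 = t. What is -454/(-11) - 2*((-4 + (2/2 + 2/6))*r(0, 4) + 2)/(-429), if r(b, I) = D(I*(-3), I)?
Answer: 5898/143 ≈ 41.245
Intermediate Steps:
D(p, t) = -9 + 3*t
r(b, I) = -9 + 3*I
-454/(-11) - 2*((-4 + (2/2 + 2/6))*r(0, 4) + 2)/(-429) = -454/(-11) - 2*((-4 + (2/2 + 2/6))*(-9 + 3*4) + 2)/(-429) = -454*(-1/11) - 2*((-4 + (2*(1/2) + 2*(1/6)))*(-9 + 12) + 2)*(-1/429) = 454/11 - 2*((-4 + (1 + 1/3))*3 + 2)*(-1/429) = 454/11 - 2*((-4 + 4/3)*3 + 2)*(-1/429) = 454/11 - 2*(-8/3*3 + 2)*(-1/429) = 454/11 - 2*(-8 + 2)*(-1/429) = 454/11 - 2*(-6)*(-1/429) = 454/11 + 12*(-1/429) = 454/11 - 4/143 = 5898/143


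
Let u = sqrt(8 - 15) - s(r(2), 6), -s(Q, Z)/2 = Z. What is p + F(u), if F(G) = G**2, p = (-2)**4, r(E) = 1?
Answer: 153 + 24*I*sqrt(7) ≈ 153.0 + 63.498*I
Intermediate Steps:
s(Q, Z) = -2*Z
p = 16
u = 12 + I*sqrt(7) (u = sqrt(8 - 15) - (-2)*6 = sqrt(-7) - 1*(-12) = I*sqrt(7) + 12 = 12 + I*sqrt(7) ≈ 12.0 + 2.6458*I)
p + F(u) = 16 + (12 + I*sqrt(7))**2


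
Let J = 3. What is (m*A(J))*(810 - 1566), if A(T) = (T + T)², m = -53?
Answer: 1442448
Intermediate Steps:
A(T) = 4*T² (A(T) = (2*T)² = 4*T²)
(m*A(J))*(810 - 1566) = (-212*3²)*(810 - 1566) = -212*9*(-756) = -53*36*(-756) = -1908*(-756) = 1442448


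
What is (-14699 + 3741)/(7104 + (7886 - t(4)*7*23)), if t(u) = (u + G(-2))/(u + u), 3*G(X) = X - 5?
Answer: -262992/358955 ≈ -0.73266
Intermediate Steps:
G(X) = -5/3 + X/3 (G(X) = (X - 5)/3 = (-5 + X)/3 = -5/3 + X/3)
t(u) = (-7/3 + u)/(2*u) (t(u) = (u + (-5/3 + (⅓)*(-2)))/(u + u) = (u + (-5/3 - ⅔))/((2*u)) = (u - 7/3)*(1/(2*u)) = (-7/3 + u)*(1/(2*u)) = (-7/3 + u)/(2*u))
(-14699 + 3741)/(7104 + (7886 - t(4)*7*23)) = (-14699 + 3741)/(7104 + (7886 - ((⅙)*(-7 + 3*4)/4)*7*23)) = -10958/(7104 + (7886 - ((⅙)*(¼)*(-7 + 12))*7*23)) = -10958/(7104 + (7886 - ((⅙)*(¼)*5)*7*23)) = -10958/(7104 + (7886 - (5/24)*7*23)) = -10958/(7104 + (7886 - 35*23/24)) = -10958/(7104 + (7886 - 1*805/24)) = -10958/(7104 + (7886 - 805/24)) = -10958/(7104 + 188459/24) = -10958/358955/24 = -10958*24/358955 = -262992/358955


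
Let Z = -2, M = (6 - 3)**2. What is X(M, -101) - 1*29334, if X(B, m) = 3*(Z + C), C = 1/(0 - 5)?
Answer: -146703/5 ≈ -29341.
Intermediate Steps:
M = 9 (M = 3**2 = 9)
C = -1/5 (C = 1/(-5) = -1/5 ≈ -0.20000)
X(B, m) = -33/5 (X(B, m) = 3*(-2 - 1/5) = 3*(-11/5) = -33/5)
X(M, -101) - 1*29334 = -33/5 - 1*29334 = -33/5 - 29334 = -146703/5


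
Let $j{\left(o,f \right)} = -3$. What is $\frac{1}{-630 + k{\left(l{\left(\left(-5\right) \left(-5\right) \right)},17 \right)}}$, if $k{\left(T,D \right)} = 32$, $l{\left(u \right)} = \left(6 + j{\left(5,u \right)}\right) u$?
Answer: $- \frac{1}{598} \approx -0.0016722$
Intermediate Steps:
$l{\left(u \right)} = 3 u$ ($l{\left(u \right)} = \left(6 - 3\right) u = 3 u$)
$\frac{1}{-630 + k{\left(l{\left(\left(-5\right) \left(-5\right) \right)},17 \right)}} = \frac{1}{-630 + 32} = \frac{1}{-598} = - \frac{1}{598}$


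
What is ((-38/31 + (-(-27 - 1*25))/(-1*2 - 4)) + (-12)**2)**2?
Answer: 155550784/8649 ≈ 17985.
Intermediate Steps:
((-38/31 + (-(-27 - 1*25))/(-1*2 - 4)) + (-12)**2)**2 = ((-38*1/31 + (-(-27 - 25))/(-2 - 4)) + 144)**2 = ((-38/31 - 1*(-52)/(-6)) + 144)**2 = ((-38/31 + 52*(-1/6)) + 144)**2 = ((-38/31 - 26/3) + 144)**2 = (-920/93 + 144)**2 = (12472/93)**2 = 155550784/8649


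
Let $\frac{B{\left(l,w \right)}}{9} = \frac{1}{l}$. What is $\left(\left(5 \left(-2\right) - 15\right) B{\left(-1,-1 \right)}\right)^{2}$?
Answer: $50625$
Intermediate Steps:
$B{\left(l,w \right)} = \frac{9}{l}$
$\left(\left(5 \left(-2\right) - 15\right) B{\left(-1,-1 \right)}\right)^{2} = \left(\left(5 \left(-2\right) - 15\right) \frac{9}{-1}\right)^{2} = \left(\left(-10 - 15\right) 9 \left(-1\right)\right)^{2} = \left(\left(-25\right) \left(-9\right)\right)^{2} = 225^{2} = 50625$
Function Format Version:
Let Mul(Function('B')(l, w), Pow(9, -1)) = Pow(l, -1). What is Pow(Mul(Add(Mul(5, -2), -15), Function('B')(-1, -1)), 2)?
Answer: 50625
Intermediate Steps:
Function('B')(l, w) = Mul(9, Pow(l, -1))
Pow(Mul(Add(Mul(5, -2), -15), Function('B')(-1, -1)), 2) = Pow(Mul(Add(Mul(5, -2), -15), Mul(9, Pow(-1, -1))), 2) = Pow(Mul(Add(-10, -15), Mul(9, -1)), 2) = Pow(Mul(-25, -9), 2) = Pow(225, 2) = 50625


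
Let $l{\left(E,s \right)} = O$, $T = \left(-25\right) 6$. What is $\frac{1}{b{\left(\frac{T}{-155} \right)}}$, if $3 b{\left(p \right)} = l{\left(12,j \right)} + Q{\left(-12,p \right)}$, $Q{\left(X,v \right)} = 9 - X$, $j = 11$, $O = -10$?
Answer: $\frac{3}{11} \approx 0.27273$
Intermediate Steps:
$T = -150$
$l{\left(E,s \right)} = -10$
$b{\left(p \right)} = \frac{11}{3}$ ($b{\left(p \right)} = \frac{-10 + \left(9 - -12\right)}{3} = \frac{-10 + \left(9 + 12\right)}{3} = \frac{-10 + 21}{3} = \frac{1}{3} \cdot 11 = \frac{11}{3}$)
$\frac{1}{b{\left(\frac{T}{-155} \right)}} = \frac{1}{\frac{11}{3}} = \frac{3}{11}$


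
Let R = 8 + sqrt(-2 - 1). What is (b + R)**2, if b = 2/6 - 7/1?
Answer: -11/9 + 8*I*sqrt(3)/3 ≈ -1.2222 + 4.6188*I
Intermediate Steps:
R = 8 + I*sqrt(3) (R = 8 + sqrt(-3) = 8 + I*sqrt(3) ≈ 8.0 + 1.732*I)
b = -20/3 (b = 2*(1/6) - 7*1 = 1/3 - 7 = -20/3 ≈ -6.6667)
(b + R)**2 = (-20/3 + (8 + I*sqrt(3)))**2 = (4/3 + I*sqrt(3))**2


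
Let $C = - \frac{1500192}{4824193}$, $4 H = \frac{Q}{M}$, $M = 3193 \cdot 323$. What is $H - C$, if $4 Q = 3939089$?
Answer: $\frac{43758229853585}{79606054150832} \approx 0.54968$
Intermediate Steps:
$Q = \frac{3939089}{4}$ ($Q = \frac{1}{4} \cdot 3939089 = \frac{3939089}{4} \approx 9.8477 \cdot 10^{5}$)
$M = 1031339$
$H = \frac{3939089}{16501424}$ ($H = \frac{\frac{3939089}{4} \cdot \frac{1}{1031339}}{4} = \frac{1}{4} \cdot \frac{3939089}{4125356} = \frac{3939089}{16501424} \approx 0.23871$)
$C = - \frac{1500192}{4824193}$ ($C = \left(-1500192\right) \frac{1}{4824193} = - \frac{1500192}{4824193} \approx -0.31097$)
$H - C = \frac{3939089}{16501424} - - \frac{1500192}{4824193} = \frac{3939089}{16501424} + \frac{1500192}{4824193} = \frac{43758229853585}{79606054150832}$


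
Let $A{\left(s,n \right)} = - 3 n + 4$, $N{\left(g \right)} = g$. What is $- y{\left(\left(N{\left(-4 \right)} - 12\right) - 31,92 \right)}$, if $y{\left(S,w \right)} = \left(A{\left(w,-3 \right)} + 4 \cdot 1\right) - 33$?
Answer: $16$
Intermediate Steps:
$A{\left(s,n \right)} = 4 - 3 n$
$y{\left(S,w \right)} = -16$ ($y{\left(S,w \right)} = \left(\left(4 - -9\right) + 4 \cdot 1\right) - 33 = \left(\left(4 + 9\right) + 4\right) - 33 = \left(13 + 4\right) - 33 = 17 - 33 = -16$)
$- y{\left(\left(N{\left(-4 \right)} - 12\right) - 31,92 \right)} = \left(-1\right) \left(-16\right) = 16$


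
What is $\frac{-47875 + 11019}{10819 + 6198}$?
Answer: $- \frac{2168}{1001} \approx -2.1658$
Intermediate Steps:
$\frac{-47875 + 11019}{10819 + 6198} = - \frac{36856}{17017} = \left(-36856\right) \frac{1}{17017} = - \frac{2168}{1001}$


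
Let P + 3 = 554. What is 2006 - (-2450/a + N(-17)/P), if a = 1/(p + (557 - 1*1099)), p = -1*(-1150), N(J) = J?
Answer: 821874923/551 ≈ 1.4916e+6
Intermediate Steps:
P = 551 (P = -3 + 554 = 551)
p = 1150
a = 1/608 (a = 1/(1150 + (557 - 1*1099)) = 1/(1150 + (557 - 1099)) = 1/(1150 - 542) = 1/608 ≈ 0.0016447)
2006 - (-2450/a + N(-17)/P) = 2006 - (-2450/1/608 - 17/551) = 2006 - (-2450*608 - 17*1/551) = 2006 - (-1489600 - 17/551) = 2006 - 1*(-820769617/551) = 2006 + 820769617/551 = 821874923/551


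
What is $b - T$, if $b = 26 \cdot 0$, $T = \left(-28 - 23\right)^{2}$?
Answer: $-2601$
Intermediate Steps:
$T = 2601$ ($T = \left(-51\right)^{2} = 2601$)
$b = 0$
$b - T = 0 - 2601 = -2601$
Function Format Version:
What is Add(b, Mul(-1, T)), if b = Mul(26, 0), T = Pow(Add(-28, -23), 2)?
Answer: -2601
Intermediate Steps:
T = 2601 (T = Pow(-51, 2) = 2601)
b = 0
Add(b, Mul(-1, T)) = Add(0, Mul(-1, 2601)) = Add(0, -2601) = -2601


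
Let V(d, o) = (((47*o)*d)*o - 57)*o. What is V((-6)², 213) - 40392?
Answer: 16350753591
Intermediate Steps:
V(d, o) = o*(-57 + 47*d*o²) (V(d, o) = ((47*d*o)*o - 57)*o = (47*d*o² - 57)*o = (-57 + 47*d*o²)*o = o*(-57 + 47*d*o²))
V((-6)², 213) - 40392 = 213*(-57 + 47*(-6)²*213²) - 40392 = 213*(-57 + 47*36*45369) - 40392 = 213*(-57 + 76764348) - 40392 = 213*76764291 - 40392 = 16350793983 - 40392 = 16350753591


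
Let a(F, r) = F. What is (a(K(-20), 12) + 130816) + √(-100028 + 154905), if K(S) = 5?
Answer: 130821 + √54877 ≈ 1.3106e+5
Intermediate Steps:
(a(K(-20), 12) + 130816) + √(-100028 + 154905) = (5 + 130816) + √(-100028 + 154905) = 130821 + √54877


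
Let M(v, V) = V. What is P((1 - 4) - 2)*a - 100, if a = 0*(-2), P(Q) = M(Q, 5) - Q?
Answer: -100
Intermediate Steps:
P(Q) = 5 - Q
a = 0
P((1 - 4) - 2)*a - 100 = (5 - ((1 - 4) - 2))*0 - 100 = (5 - (-3 - 2))*0 - 100 = (5 - 1*(-5))*0 - 100 = (5 + 5)*0 - 100 = 10*0 - 100 = 0 - 100 = -100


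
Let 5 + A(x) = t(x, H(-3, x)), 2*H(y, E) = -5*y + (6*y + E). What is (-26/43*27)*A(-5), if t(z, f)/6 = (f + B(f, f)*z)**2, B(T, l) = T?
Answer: -1074762/43 ≈ -24994.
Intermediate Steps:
H(y, E) = E/2 + y/2 (H(y, E) = (-5*y + (6*y + E))/2 = (-5*y + (E + 6*y))/2 = (E + y)/2 = E/2 + y/2)
t(z, f) = 6*(f + f*z)**2
A(x) = -5 + 6*(1 + x)**2*(-3/2 + x/2)**2 (A(x) = -5 + 6*(x/2 + (1/2)*(-3))**2*(1 + x)**2 = -5 + 6*(x/2 - 3/2)**2*(1 + x)**2 = -5 + 6*(-3/2 + x/2)**2*(1 + x)**2 = -5 + 6*(1 + x)**2*(-3/2 + x/2)**2)
(-26/43*27)*A(-5) = (-26/43*27)*(-5 + 3*(-3 - 5 - 5*(-3 - 5))**2/2) = (-26*1/43*27)*(-5 + 3*(-3 - 5 - 5*(-8))**2/2) = (-26/43*27)*(-5 + 3*(-3 - 5 + 40)**2/2) = -702*(-5 + (3/2)*32**2)/43 = -702*(-5 + (3/2)*1024)/43 = -702*(-5 + 1536)/43 = -702/43*1531 = -1074762/43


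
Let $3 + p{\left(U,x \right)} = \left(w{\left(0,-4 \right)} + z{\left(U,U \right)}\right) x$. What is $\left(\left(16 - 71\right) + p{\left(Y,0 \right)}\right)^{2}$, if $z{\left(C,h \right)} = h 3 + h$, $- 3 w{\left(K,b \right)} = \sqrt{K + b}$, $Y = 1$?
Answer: $3364$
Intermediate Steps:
$w{\left(K,b \right)} = - \frac{\sqrt{K + b}}{3}$
$z{\left(C,h \right)} = 4 h$ ($z{\left(C,h \right)} = 3 h + h = 4 h$)
$p{\left(U,x \right)} = -3 + x \left(4 U - \frac{2 i}{3}\right)$ ($p{\left(U,x \right)} = -3 + \left(- \frac{\sqrt{0 - 4}}{3} + 4 U\right) x = -3 + \left(- \frac{\sqrt{-4}}{3} + 4 U\right) x = -3 + \left(- \frac{2 i}{3} + 4 U\right) x = -3 + \left(4 U - \frac{2 i}{3}\right) x = -3 + x \left(4 U - \frac{2 i}{3}\right)$)
$\left(\left(16 - 71\right) + p{\left(Y,0 \right)}\right)^{2} = \left(\left(16 - 71\right) - \left(3 + 0 + \frac{2}{3} i 0\right)\right)^{2} = \left(\left(16 - 71\right) + \left(-3 + 0 + 0\right)\right)^{2} = \left(-55 - 3\right)^{2} = \left(-58\right)^{2} = 3364$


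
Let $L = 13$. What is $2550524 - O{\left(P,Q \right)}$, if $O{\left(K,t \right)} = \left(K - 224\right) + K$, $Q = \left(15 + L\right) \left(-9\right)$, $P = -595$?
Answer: $2551938$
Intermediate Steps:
$Q = -252$ ($Q = \left(15 + 13\right) \left(-9\right) = 28 \left(-9\right) = -252$)
$O{\left(K,t \right)} = -224 + 2 K$ ($O{\left(K,t \right)} = \left(-224 + K\right) + K = -224 + 2 K$)
$2550524 - O{\left(P,Q \right)} = 2550524 - \left(-224 + 2 \left(-595\right)\right) = 2550524 - \left(-224 - 1190\right) = 2550524 - -1414 = 2550524 + 1414 = 2551938$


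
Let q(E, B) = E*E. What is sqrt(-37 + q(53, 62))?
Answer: 6*sqrt(77) ≈ 52.650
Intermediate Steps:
q(E, B) = E**2
sqrt(-37 + q(53, 62)) = sqrt(-37 + 53**2) = sqrt(-37 + 2809) = sqrt(2772) = 6*sqrt(77)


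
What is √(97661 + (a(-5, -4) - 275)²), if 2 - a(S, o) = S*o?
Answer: 3*√20390 ≈ 428.38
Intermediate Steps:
a(S, o) = 2 - S*o
√(97661 + (a(-5, -4) - 275)²) = √(97661 + ((2 - 1*(-5)*(-4)) - 275)²) = √(97661 + ((2 - 20) - 275)²) = √(97661 + (-18 - 275)²) = √(97661 + (-293)²) = √(97661 + 85849) = √183510 = 3*√20390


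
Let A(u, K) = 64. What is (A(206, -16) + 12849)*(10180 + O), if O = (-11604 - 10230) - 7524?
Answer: -247645514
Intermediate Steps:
O = -29358 (O = -21834 - 7524 = -29358)
(A(206, -16) + 12849)*(10180 + O) = (64 + 12849)*(10180 - 29358) = 12913*(-19178) = -247645514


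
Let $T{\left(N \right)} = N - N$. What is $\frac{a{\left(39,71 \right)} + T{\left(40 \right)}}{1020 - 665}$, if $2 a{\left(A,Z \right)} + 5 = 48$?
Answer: $\frac{43}{710} \approx 0.060563$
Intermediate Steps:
$a{\left(A,Z \right)} = \frac{43}{2}$ ($a{\left(A,Z \right)} = - \frac{5}{2} + \frac{1}{2} \cdot 48 = - \frac{5}{2} + 24 = \frac{43}{2}$)
$T{\left(N \right)} = 0$
$\frac{a{\left(39,71 \right)} + T{\left(40 \right)}}{1020 - 665} = \frac{\frac{43}{2} + 0}{1020 - 665} = \frac{43}{2 \cdot 355} = \frac{43}{2} \cdot \frac{1}{355} = \frac{43}{710}$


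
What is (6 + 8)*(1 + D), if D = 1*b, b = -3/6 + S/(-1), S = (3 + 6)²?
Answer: -1127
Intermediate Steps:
S = 81 (S = 9² = 81)
b = -163/2 (b = -3/6 + 81/(-1) = -3*⅙ + 81*(-1) = -½ - 81 = -163/2 ≈ -81.500)
D = -163/2 (D = 1*(-163/2) = -163/2 ≈ -81.500)
(6 + 8)*(1 + D) = (6 + 8)*(1 - 163/2) = 14*(-161/2) = -1127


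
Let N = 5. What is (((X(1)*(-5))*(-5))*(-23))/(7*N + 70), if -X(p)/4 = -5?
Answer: -2300/21 ≈ -109.52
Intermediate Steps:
X(p) = 20 (X(p) = -4*(-5) = 20)
(((X(1)*(-5))*(-5))*(-23))/(7*N + 70) = (((20*(-5))*(-5))*(-23))/(7*5 + 70) = (-100*(-5)*(-23))/(35 + 70) = (500*(-23))/105 = -11500*1/105 = -2300/21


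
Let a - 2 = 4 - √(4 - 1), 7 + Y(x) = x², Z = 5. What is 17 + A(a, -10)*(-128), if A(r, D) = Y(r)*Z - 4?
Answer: -19951 + 7680*√3 ≈ -6648.9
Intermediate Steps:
Y(x) = -7 + x²
a = 6 - √3 (a = 2 + (4 - √(4 - 1)) = 2 + (4 - √3) = 6 - √3 ≈ 4.2680)
A(r, D) = -39 + 5*r² (A(r, D) = (-7 + r²)*5 - 4 = (-35 + 5*r²) - 4 = -39 + 5*r²)
17 + A(a, -10)*(-128) = 17 + (-39 + 5*(6 - √3)²)*(-128) = 17 + (4992 - 640*(6 - √3)²) = 5009 - 640*(6 - √3)²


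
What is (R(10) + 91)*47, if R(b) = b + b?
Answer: 5217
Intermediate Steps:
R(b) = 2*b
(R(10) + 91)*47 = (2*10 + 91)*47 = (20 + 91)*47 = 111*47 = 5217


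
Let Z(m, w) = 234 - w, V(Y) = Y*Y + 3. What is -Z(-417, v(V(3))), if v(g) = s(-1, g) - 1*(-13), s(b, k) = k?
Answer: -209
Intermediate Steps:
V(Y) = 3 + Y² (V(Y) = Y² + 3 = 3 + Y²)
v(g) = 13 + g (v(g) = g - 1*(-13) = g + 13 = 13 + g)
-Z(-417, v(V(3))) = -(234 - (13 + (3 + 3²))) = -(234 - (13 + (3 + 9))) = -(234 - (13 + 12)) = -(234 - 1*25) = -(234 - 25) = -1*209 = -209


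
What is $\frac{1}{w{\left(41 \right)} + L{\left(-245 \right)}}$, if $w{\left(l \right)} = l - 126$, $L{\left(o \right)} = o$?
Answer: $- \frac{1}{330} \approx -0.0030303$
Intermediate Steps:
$w{\left(l \right)} = -126 + l$
$\frac{1}{w{\left(41 \right)} + L{\left(-245 \right)}} = \frac{1}{\left(-126 + 41\right) - 245} = \frac{1}{-85 - 245} = \frac{1}{-330} = - \frac{1}{330}$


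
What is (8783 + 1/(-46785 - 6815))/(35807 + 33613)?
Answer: 156922933/1240304000 ≈ 0.12652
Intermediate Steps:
(8783 + 1/(-46785 - 6815))/(35807 + 33613) = (8783 + 1/(-53600))/69420 = (8783 - 1/53600)*(1/69420) = (470768799/53600)*(1/69420) = 156922933/1240304000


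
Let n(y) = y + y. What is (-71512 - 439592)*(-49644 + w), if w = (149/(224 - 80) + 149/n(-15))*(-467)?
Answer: 366521228744/15 ≈ 2.4435e+10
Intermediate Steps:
n(y) = 2*y
w = 1322077/720 (w = (149/(224 - 80) + 149/((2*(-15))))*(-467) = (149/144 + 149/(-30))*(-467) = (149*(1/144) + 149*(-1/30))*(-467) = (149/144 - 149/30)*(-467) = -2831/720*(-467) = 1322077/720 ≈ 1836.2)
(-71512 - 439592)*(-49644 + w) = (-71512 - 439592)*(-49644 + 1322077/720) = -511104*(-34421603/720) = 366521228744/15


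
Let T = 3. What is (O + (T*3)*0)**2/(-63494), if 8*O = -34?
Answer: -289/1015904 ≈ -0.00028448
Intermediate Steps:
O = -17/4 (O = (1/8)*(-34) = -17/4 ≈ -4.2500)
(O + (T*3)*0)**2/(-63494) = (-17/4 + (3*3)*0)**2/(-63494) = (-17/4 + 9*0)**2*(-1/63494) = (-17/4 + 0)**2*(-1/63494) = (-17/4)**2*(-1/63494) = (289/16)*(-1/63494) = -289/1015904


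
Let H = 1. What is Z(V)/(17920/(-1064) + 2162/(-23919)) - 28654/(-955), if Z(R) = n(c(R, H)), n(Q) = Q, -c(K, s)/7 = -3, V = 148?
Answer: 211382841977/7348875890 ≈ 28.764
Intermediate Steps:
c(K, s) = 21 (c(K, s) = -7*(-3) = 21)
Z(R) = 21
Z(V)/(17920/(-1064) + 2162/(-23919)) - 28654/(-955) = 21/(17920/(-1064) + 2162/(-23919)) - 28654/(-955) = 21/(17920*(-1/1064) + 2162*(-1/23919)) - 28654*(-1/955) = 21/(-320/19 - 2162/23919) + 28654/955 = 21/(-7695158/454461) + 28654/955 = 21*(-454461/7695158) + 28654/955 = -9543681/7695158 + 28654/955 = 211382841977/7348875890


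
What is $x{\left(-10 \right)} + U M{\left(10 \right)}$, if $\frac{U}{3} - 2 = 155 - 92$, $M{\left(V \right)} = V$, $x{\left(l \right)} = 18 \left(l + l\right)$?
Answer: $1590$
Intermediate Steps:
$x{\left(l \right)} = 36 l$ ($x{\left(l \right)} = 18 \cdot 2 l = 36 l$)
$U = 195$ ($U = 6 + 3 \left(155 - 92\right) = 6 + 3 \cdot 63 = 6 + 189 = 195$)
$x{\left(-10 \right)} + U M{\left(10 \right)} = 36 \left(-10\right) + 195 \cdot 10 = -360 + 1950 = 1590$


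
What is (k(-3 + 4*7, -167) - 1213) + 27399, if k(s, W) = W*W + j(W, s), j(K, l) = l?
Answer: 54100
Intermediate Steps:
k(s, W) = s + W² (k(s, W) = W*W + s = W² + s = s + W²)
(k(-3 + 4*7, -167) - 1213) + 27399 = (((-3 + 4*7) + (-167)²) - 1213) + 27399 = (((-3 + 28) + 27889) - 1213) + 27399 = ((25 + 27889) - 1213) + 27399 = (27914 - 1213) + 27399 = 26701 + 27399 = 54100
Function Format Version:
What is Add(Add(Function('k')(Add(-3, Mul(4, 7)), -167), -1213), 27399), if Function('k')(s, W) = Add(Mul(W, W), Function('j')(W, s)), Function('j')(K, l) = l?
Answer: 54100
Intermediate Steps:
Function('k')(s, W) = Add(s, Pow(W, 2)) (Function('k')(s, W) = Add(Mul(W, W), s) = Add(Pow(W, 2), s) = Add(s, Pow(W, 2)))
Add(Add(Function('k')(Add(-3, Mul(4, 7)), -167), -1213), 27399) = Add(Add(Add(Add(-3, Mul(4, 7)), Pow(-167, 2)), -1213), 27399) = Add(Add(Add(Add(-3, 28), 27889), -1213), 27399) = Add(Add(Add(25, 27889), -1213), 27399) = Add(Add(27914, -1213), 27399) = Add(26701, 27399) = 54100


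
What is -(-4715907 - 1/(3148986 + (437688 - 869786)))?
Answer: 12812591137417/2716888 ≈ 4.7159e+6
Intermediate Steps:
-(-4715907 - 1/(3148986 + (437688 - 869786))) = -(-4715907 - 1/(3148986 - 432098)) = -(-4715907 - 1/2716888) = -1*(-12812591137417/2716888) = 12812591137417/2716888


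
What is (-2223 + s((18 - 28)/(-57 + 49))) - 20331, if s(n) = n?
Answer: -90211/4 ≈ -22553.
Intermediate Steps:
(-2223 + s((18 - 28)/(-57 + 49))) - 20331 = (-2223 + (18 - 28)/(-57 + 49)) - 20331 = (-2223 - 10/(-8)) - 20331 = (-2223 - 10*(-⅛)) - 20331 = (-2223 + 5/4) - 20331 = -8887/4 - 20331 = -90211/4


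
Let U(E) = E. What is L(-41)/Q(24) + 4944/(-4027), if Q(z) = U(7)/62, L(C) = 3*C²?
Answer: 1259071374/28189 ≈ 44665.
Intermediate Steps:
Q(z) = 7/62
L(-41)/Q(24) + 4944/(-4027) = (3*(-41)²)/(7/62) + 4944/(-4027) = (3*1681)*(62/7) + 4944*(-1/4027) = 5043*(62/7) - 4944/4027 = 312666/7 - 4944/4027 = 1259071374/28189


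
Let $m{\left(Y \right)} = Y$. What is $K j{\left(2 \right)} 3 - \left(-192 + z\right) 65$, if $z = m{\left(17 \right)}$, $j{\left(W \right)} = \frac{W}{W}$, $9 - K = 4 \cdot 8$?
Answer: $11306$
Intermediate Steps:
$K = -23$ ($K = 9 - 4 \cdot 8 = 9 - 32 = -23$)
$j{\left(W \right)} = 1$
$z = 17$
$K j{\left(2 \right)} 3 - \left(-192 + z\right) 65 = \left(-23\right) 1 \cdot 3 - \left(-192 + 17\right) 65 = \left(-23\right) 3 - \left(-175\right) 65 = -69 - -11375 = -69 + 11375 = 11306$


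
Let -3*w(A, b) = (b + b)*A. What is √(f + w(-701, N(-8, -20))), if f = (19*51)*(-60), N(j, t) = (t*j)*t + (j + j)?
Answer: 2*I*√390271 ≈ 1249.4*I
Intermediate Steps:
N(j, t) = 2*j + j*t² (N(j, t) = (j*t)*t + 2*j = j*t² + 2*j = 2*j + j*t²)
w(A, b) = -2*A*b/3 (w(A, b) = -(b + b)*A/3 = -2*b*A/3 = -2*A*b/3)
f = -58140 (f = 969*(-60) = -58140)
√(f + w(-701, N(-8, -20))) = √(-58140 - ⅔*(-701)*(-8*(2 + (-20)²))) = √(-58140 - ⅔*(-701)*(-8*(2 + 400))) = √(-58140 - ⅔*(-701)*(-8*402)) = √(-58140 - ⅔*(-701)*(-3216)) = √(-58140 - 1502944) = √(-1561084) = 2*I*√390271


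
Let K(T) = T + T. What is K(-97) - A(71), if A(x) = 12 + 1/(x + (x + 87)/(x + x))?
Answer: -1054791/5120 ≈ -206.01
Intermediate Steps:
K(T) = 2*T
A(x) = 12 + 1/(x + (87 + x)/(2*x)) (A(x) = 12 + 1/(x + (87 + x)/((2*x))) = 12 + 1/(x + (87 + x)*(1/(2*x))) = 12 + 1/(x + (87 + x)/(2*x)))
K(-97) - A(71) = 2*(-97) - 2*(522 + 7*71 + 12*71²)/(87 + 71 + 2*71²) = -194 - 2*(522 + 497 + 12*5041)/(87 + 71 + 2*5041) = -194 - 2*(522 + 497 + 60492)/(87 + 71 + 10082) = -194 - 2*61511/10240 = -194 - 1*61511/5120 = -194 - 61511/5120 = -1054791/5120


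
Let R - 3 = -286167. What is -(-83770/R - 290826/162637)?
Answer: 34799914987/23270427234 ≈ 1.4955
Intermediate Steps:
R = -286164 (R = 3 - 286167 = -286164)
-(-83770/R - 290826/162637) = -(-83770/(-286164) - 290826/162637) = -(-83770*(-1/286164) - 290826*1/162637) = -(41885/143082 - 290826/162637) = -1*(-34799914987/23270427234) = 34799914987/23270427234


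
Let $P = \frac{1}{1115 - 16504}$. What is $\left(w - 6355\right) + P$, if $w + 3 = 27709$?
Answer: $\frac{328570538}{15389} \approx 21351.0$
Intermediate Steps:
$w = 27706$ ($w = -3 + 27709 = 27706$)
$P = - \frac{1}{15389}$ ($P = \frac{1}{-15389} = - \frac{1}{15389} \approx -6.4982 \cdot 10^{-5}$)
$\left(w - 6355\right) + P = \left(27706 - 6355\right) - \frac{1}{15389} = 21351 - \frac{1}{15389} = \frac{328570538}{15389}$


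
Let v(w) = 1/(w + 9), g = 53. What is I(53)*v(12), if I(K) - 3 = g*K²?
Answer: 148880/21 ≈ 7089.5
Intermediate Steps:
v(w) = 1/(9 + w)
I(K) = 3 + 53*K²
I(53)*v(12) = (3 + 53*53²)/(9 + 12) = (3 + 53*2809)/21 = (3 + 148877)*(1/21) = 148880*(1/21) = 148880/21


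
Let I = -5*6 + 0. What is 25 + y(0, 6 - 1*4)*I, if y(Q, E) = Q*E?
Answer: 25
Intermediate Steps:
I = -30 (I = -30 + 0 = -30)
y(Q, E) = E*Q
25 + y(0, 6 - 1*4)*I = 25 + ((6 - 1*4)*0)*(-30) = 25 + ((6 - 4)*0)*(-30) = 25 + (2*0)*(-30) = 25 + 0*(-30) = 25 + 0 = 25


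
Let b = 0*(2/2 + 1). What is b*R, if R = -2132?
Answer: 0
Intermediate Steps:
b = 0 (b = 0*(2*(1/2) + 1) = 0*(1 + 1) = 0*2 = 0)
b*R = 0*(-2132) = 0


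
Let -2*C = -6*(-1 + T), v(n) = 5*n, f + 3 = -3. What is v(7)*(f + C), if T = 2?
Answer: -105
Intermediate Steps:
f = -6 (f = -3 - 3 = -6)
C = 3 (C = -(-3)*(-1 + 2) = -(-3) = -1/2*(-6) = 3)
v(7)*(f + C) = (5*7)*(-6 + 3) = 35*(-3) = -105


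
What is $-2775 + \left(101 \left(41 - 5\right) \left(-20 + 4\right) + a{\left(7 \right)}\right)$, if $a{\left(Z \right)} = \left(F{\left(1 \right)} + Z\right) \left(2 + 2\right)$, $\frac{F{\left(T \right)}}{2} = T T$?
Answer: $-60915$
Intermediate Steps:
$F{\left(T \right)} = 2 T^{2}$ ($F{\left(T \right)} = 2 T T = 2 T^{2}$)
$a{\left(Z \right)} = 8 + 4 Z$ ($a{\left(Z \right)} = \left(2 \cdot 1^{2} + Z\right) \left(2 + 2\right) = \left(2 \cdot 1 + Z\right) 4 = \left(2 + Z\right) 4 = 8 + 4 Z$)
$-2775 + \left(101 \left(41 - 5\right) \left(-20 + 4\right) + a{\left(7 \right)}\right) = -2775 + \left(101 \left(41 - 5\right) \left(-20 + 4\right) + \left(8 + 4 \cdot 7\right)\right) = -2775 + \left(101 \cdot 36 \left(-16\right) + \left(8 + 28\right)\right) = -2775 + \left(101 \left(-576\right) + 36\right) = -2775 + \left(-58176 + 36\right) = -2775 - 58140 = -60915$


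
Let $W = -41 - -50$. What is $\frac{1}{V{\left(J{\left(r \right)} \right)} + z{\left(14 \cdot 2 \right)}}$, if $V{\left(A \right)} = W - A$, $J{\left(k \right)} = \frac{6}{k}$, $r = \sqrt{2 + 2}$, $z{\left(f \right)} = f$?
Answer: $\frac{1}{34} \approx 0.029412$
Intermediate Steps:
$W = 9$ ($W = -41 + 50 = 9$)
$r = 2$ ($r = \sqrt{4} = 2$)
$V{\left(A \right)} = 9 - A$
$\frac{1}{V{\left(J{\left(r \right)} \right)} + z{\left(14 \cdot 2 \right)}} = \frac{1}{\left(9 - \frac{6}{2}\right) + 14 \cdot 2} = \frac{1}{\left(9 - 6 \cdot \frac{1}{2}\right) + 28} = \frac{1}{\left(9 - 3\right) + 28} = \frac{1}{6 + 28} = \frac{1}{34}$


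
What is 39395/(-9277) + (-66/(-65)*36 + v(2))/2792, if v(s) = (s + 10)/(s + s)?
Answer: -7125553433/1683589960 ≈ -4.2324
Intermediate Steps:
v(s) = (10 + s)/(2*s) (v(s) = (10 + s)/((2*s)) = (10 + s)*(1/(2*s)) = (10 + s)/(2*s))
39395/(-9277) + (-66/(-65)*36 + v(2))/2792 = 39395/(-9277) + (-66/(-65)*36 + (1/2)*(10 + 2)/2)/2792 = 39395*(-1/9277) + (-66*(-1/65)*36 + (1/2)*(1/2)*12)*(1/2792) = -39395/9277 + ((66/65)*36 + 3)*(1/2792) = -39395/9277 + (2376/65 + 3)*(1/2792) = -39395/9277 + (2571/65)*(1/2792) = -39395/9277 + 2571/181480 = -7125553433/1683589960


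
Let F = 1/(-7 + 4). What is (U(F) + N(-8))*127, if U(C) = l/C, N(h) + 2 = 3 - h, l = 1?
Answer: 762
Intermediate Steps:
F = -1/3 (F = 1/(-3) = -1/3 ≈ -0.33333)
N(h) = 1 - h (N(h) = -2 + (3 - h) = 1 - h)
U(C) = 1/C
(U(F) + N(-8))*127 = (1/(-1/3) + (1 - 1*(-8)))*127 = (-3 + (1 + 8))*127 = (-3 + 9)*127 = 6*127 = 762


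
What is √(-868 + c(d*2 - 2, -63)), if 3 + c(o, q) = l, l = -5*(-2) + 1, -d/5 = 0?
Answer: 2*I*√215 ≈ 29.326*I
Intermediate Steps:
d = 0 (d = -5*0 = 0)
l = 11 (l = 10 + 1 = 11)
c(o, q) = 8 (c(o, q) = -3 + 11 = 8)
√(-868 + c(d*2 - 2, -63)) = √(-868 + 8) = √(-860) = 2*I*√215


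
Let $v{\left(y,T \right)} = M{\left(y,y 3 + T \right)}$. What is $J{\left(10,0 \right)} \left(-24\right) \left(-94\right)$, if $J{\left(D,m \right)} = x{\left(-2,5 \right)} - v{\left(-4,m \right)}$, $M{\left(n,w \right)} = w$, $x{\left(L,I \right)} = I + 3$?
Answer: $45120$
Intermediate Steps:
$x{\left(L,I \right)} = 3 + I$
$v{\left(y,T \right)} = T + 3 y$ ($v{\left(y,T \right)} = y 3 + T = 3 y + T = T + 3 y$)
$J{\left(D,m \right)} = 20 - m$ ($J{\left(D,m \right)} = \left(3 + 5\right) - \left(m + 3 \left(-4\right)\right) = 8 - \left(m - 12\right) = 8 - \left(-12 + m\right) = 20 - m$)
$J{\left(10,0 \right)} \left(-24\right) \left(-94\right) = \left(20 - 0\right) \left(-24\right) \left(-94\right) = \left(20 + 0\right) \left(-24\right) \left(-94\right) = 20 \left(-24\right) \left(-94\right) = \left(-480\right) \left(-94\right) = 45120$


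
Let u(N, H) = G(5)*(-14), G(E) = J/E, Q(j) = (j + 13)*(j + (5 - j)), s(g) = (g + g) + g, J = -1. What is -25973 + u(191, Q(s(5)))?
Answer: -129851/5 ≈ -25970.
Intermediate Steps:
s(g) = 3*g (s(g) = 2*g + g = 3*g)
Q(j) = 65 + 5*j (Q(j) = (13 + j)*5 = 65 + 5*j)
G(E) = -1/E
u(N, H) = 14/5 (u(N, H) = -1/5*(-14) = -1*⅕*(-14) = -⅕*(-14) = 14/5)
-25973 + u(191, Q(s(5))) = -25973 + 14/5 = -129851/5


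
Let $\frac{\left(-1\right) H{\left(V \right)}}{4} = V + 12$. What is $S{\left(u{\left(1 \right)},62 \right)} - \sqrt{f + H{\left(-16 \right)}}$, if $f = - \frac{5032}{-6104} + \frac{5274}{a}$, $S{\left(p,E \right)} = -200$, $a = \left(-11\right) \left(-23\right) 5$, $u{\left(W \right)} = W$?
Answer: $-200 - \frac{\sqrt{19557617914065}}{965195} \approx -204.58$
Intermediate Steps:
$a = 1265$ ($a = 253 \cdot 5 = 1265$)
$f = \frac{4819747}{965195}$ ($f = - \frac{5032}{-6104} + \frac{5274}{1265} = \left(-5032\right) \left(- \frac{1}{6104}\right) + 5274 \cdot \frac{1}{1265} = \frac{629}{763} + \frac{5274}{1265} = \frac{4819747}{965195} \approx 4.9935$)
$H{\left(V \right)} = -48 - 4 V$ ($H{\left(V \right)} = - 4 \left(V + 12\right) = - 4 \left(12 + V\right) = -48 - 4 V$)
$S{\left(u{\left(1 \right)},62 \right)} - \sqrt{f + H{\left(-16 \right)}} = -200 - \sqrt{\frac{4819747}{965195} - -16} = -200 - \sqrt{\frac{4819747}{965195} + \left(-48 + 64\right)} = -200 - \sqrt{\frac{4819747}{965195} + 16} = -200 - \sqrt{\frac{20262867}{965195}} = -200 - \frac{\sqrt{19557617914065}}{965195}$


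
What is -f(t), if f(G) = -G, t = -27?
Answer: -27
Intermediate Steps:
-f(t) = -(-1)*(-27) = -1*27 = -27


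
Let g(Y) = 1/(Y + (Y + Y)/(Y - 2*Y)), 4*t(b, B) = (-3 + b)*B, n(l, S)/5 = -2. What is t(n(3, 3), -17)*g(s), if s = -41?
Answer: -221/172 ≈ -1.2849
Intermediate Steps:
n(l, S) = -10 (n(l, S) = 5*(-2) = -10)
t(b, B) = B*(-3 + b)/4 (t(b, B) = ((-3 + b)*B)/4 = (B*(-3 + b))/4 = B*(-3 + b)/4)
g(Y) = 1/(-2 + Y) (g(Y) = 1/(Y + (2*Y)/((-Y))) = 1/(Y + (2*Y)*(-1/Y)) = 1/(Y - 2) = 1/(-2 + Y))
t(n(3, 3), -17)*g(s) = ((1/4)*(-17)*(-3 - 10))/(-2 - 41) = ((1/4)*(-17)*(-13))/(-43) = (221/4)*(-1/43) = -221/172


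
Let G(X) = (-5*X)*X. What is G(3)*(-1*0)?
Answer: 0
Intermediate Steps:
G(X) = -5*X²
G(3)*(-1*0) = (-5*3²)*(-1*0) = -5*9*0 = -45*0 = 0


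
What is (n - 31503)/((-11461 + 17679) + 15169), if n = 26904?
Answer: -1533/7129 ≈ -0.21504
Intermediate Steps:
(n - 31503)/((-11461 + 17679) + 15169) = (26904 - 31503)/((-11461 + 17679) + 15169) = -4599/(6218 + 15169) = -4599/21387 = -4599*1/21387 = -1533/7129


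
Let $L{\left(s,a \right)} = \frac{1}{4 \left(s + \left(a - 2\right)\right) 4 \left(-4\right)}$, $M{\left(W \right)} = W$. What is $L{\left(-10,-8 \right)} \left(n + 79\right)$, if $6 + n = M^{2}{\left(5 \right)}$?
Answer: $\frac{49}{640} \approx 0.076563$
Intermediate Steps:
$n = 19$ ($n = -6 + 5^{2} = -6 + 25 = 19$)
$L{\left(s,a \right)} = \frac{1}{128 - 64 a - 64 s}$ ($L{\left(s,a \right)} = \frac{1}{4 \left(s + \left(-2 + a\right)\right) 4 \left(-4\right)} = \frac{1}{4 \left(-2 + a + s\right) 4 \left(-4\right)} = \frac{1}{\left(-8 + 4 a + 4 s\right) 4 \left(-4\right)} = \frac{1}{\left(-32 + 16 a + 16 s\right) \left(-4\right)} = \frac{1}{128 - 64 a - 64 s}$)
$L{\left(-10,-8 \right)} \left(n + 79\right) = - \frac{1}{-128 + 64 \left(-8\right) + 64 \left(-10\right)} \left(19 + 79\right) = - \frac{1}{-128 - 512 - 640} \cdot 98 = - \frac{1}{-1280} \cdot 98 = \left(-1\right) \left(- \frac{1}{1280}\right) 98 = \frac{1}{1280} \cdot 98 = \frac{49}{640}$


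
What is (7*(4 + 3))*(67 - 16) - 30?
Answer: 2469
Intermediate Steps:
(7*(4 + 3))*(67 - 16) - 30 = (7*7)*51 - 30 = 49*51 - 30 = 2499 - 30 = 2469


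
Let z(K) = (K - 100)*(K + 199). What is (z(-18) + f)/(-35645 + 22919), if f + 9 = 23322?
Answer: -1955/12726 ≈ -0.15362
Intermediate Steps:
f = 23313 (f = -9 + 23322 = 23313)
z(K) = (-100 + K)*(199 + K)
(z(-18) + f)/(-35645 + 22919) = ((-19900 + (-18)² + 99*(-18)) + 23313)/(-35645 + 22919) = ((-19900 + 324 - 1782) + 23313)/(-12726) = (-21358 + 23313)*(-1/12726) = 1955*(-1/12726) = -1955/12726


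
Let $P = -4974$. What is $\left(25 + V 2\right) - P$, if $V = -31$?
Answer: $4937$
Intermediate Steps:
$\left(25 + V 2\right) - P = \left(25 - 62\right) - -4974 = \left(25 - 62\right) + 4974 = -37 + 4974 = 4937$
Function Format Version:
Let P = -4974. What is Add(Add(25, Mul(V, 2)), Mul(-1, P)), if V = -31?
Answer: 4937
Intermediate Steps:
Add(Add(25, Mul(V, 2)), Mul(-1, P)) = Add(Add(25, Mul(-31, 2)), Mul(-1, -4974)) = Add(Add(25, -62), 4974) = Add(-37, 4974) = 4937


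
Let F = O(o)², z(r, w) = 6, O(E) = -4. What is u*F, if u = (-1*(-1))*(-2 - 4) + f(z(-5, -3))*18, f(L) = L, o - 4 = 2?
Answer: 1632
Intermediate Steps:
o = 6 (o = 4 + 2 = 6)
F = 16 (F = (-4)² = 16)
u = 102 (u = (-1*(-1))*(-2 - 4) + 6*18 = 1*(-6) + 108 = -6 + 108 = 102)
u*F = 102*16 = 1632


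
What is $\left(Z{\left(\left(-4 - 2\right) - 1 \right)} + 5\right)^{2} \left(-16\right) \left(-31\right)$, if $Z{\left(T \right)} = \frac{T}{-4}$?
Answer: $22599$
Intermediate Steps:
$Z{\left(T \right)} = - \frac{T}{4}$ ($Z{\left(T \right)} = T \left(- \frac{1}{4}\right) = - \frac{T}{4}$)
$\left(Z{\left(\left(-4 - 2\right) - 1 \right)} + 5\right)^{2} \left(-16\right) \left(-31\right) = \left(- \frac{\left(-4 - 2\right) - 1}{4} + 5\right)^{2} \left(-16\right) \left(-31\right) = \left(- \frac{-6 - 1}{4} + 5\right)^{2} \left(-16\right) \left(-31\right) = \left(\left(- \frac{1}{4}\right) \left(-7\right) + 5\right)^{2} \left(-16\right) \left(-31\right) = \left(\frac{7}{4} + 5\right)^{2} \left(-16\right) \left(-31\right) = \left(\frac{27}{4}\right)^{2} \left(-16\right) \left(-31\right) = \frac{729}{16} \left(-16\right) \left(-31\right) = \left(-729\right) \left(-31\right) = 22599$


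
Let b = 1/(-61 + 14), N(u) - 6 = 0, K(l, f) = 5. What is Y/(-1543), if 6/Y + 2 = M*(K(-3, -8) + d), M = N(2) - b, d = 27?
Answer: -141/6914183 ≈ -2.0393e-5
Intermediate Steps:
N(u) = 6 (N(u) = 6 + 0 = 6)
b = -1/47 (b = 1/(-47) = -1/47 ≈ -0.021277)
M = 283/47 (M = 6 - 1*(-1/47) = 6 + 1/47 = 283/47 ≈ 6.0213)
Y = 141/4481 (Y = 6/(-2 + 283*(5 + 27)/47) = 6/(-2 + (283/47)*32) = 6/(-2 + 9056/47) = 6/(8962/47) = 6*(47/8962) = 141/4481 ≈ 0.031466)
Y/(-1543) = (141/4481)/(-1543) = (141/4481)*(-1/1543) = -141/6914183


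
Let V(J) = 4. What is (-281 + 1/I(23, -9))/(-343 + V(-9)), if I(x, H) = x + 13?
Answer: 10115/12204 ≈ 0.82883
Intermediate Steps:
I(x, H) = 13 + x
(-281 + 1/I(23, -9))/(-343 + V(-9)) = (-281 + 1/(13 + 23))/(-343 + 4) = (-281 + 1/36)/(-339) = (-281 + 1/36)*(-1/339) = -10115/36*(-1/339) = 10115/12204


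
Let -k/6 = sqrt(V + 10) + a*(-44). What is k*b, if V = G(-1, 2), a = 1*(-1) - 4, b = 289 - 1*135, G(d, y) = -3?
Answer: -203280 - 924*sqrt(7) ≈ -2.0572e+5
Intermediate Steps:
b = 154 (b = 289 - 135 = 154)
a = -5 (a = -1 - 4 = -5)
V = -3
k = -1320 - 6*sqrt(7) (k = -6*(sqrt(-3 + 10) - 5*(-44)) = -6*(sqrt(7) + 220) = -6*(220 + sqrt(7)) = -1320 - 6*sqrt(7) ≈ -1335.9)
k*b = (-1320 - 6*sqrt(7))*154 = -203280 - 924*sqrt(7)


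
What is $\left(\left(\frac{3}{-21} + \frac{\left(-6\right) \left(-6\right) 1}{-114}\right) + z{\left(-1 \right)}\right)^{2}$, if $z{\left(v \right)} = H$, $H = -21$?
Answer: $\frac{8145316}{17689} \approx 460.47$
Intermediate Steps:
$z{\left(v \right)} = -21$
$\left(\left(\frac{3}{-21} + \frac{\left(-6\right) \left(-6\right) 1}{-114}\right) + z{\left(-1 \right)}\right)^{2} = \left(\left(\frac{3}{-21} + \frac{\left(-6\right) \left(-6\right) 1}{-114}\right) - 21\right)^{2} = \left(\left(3 \left(- \frac{1}{21}\right) + 36 \cdot 1 \left(- \frac{1}{114}\right)\right) - 21\right)^{2} = \left(\left(- \frac{1}{7} + 36 \left(- \frac{1}{114}\right)\right) - 21\right)^{2} = \left(\left(- \frac{1}{7} - \frac{6}{19}\right) - 21\right)^{2} = \left(- \frac{61}{133} - 21\right)^{2} = \left(- \frac{2854}{133}\right)^{2} = \frac{8145316}{17689}$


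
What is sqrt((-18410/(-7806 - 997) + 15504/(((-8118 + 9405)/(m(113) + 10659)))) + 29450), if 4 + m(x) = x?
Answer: 2*sqrt(567515169993972486)/3776487 ≈ 398.96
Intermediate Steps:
m(x) = -4 + x
sqrt((-18410/(-7806 - 997) + 15504/(((-8118 + 9405)/(m(113) + 10659)))) + 29450) = sqrt((-18410/(-7806 - 997) + 15504/(((-8118 + 9405)/((-4 + 113) + 10659)))) + 29450) = sqrt((-18410/(-8803) + 15504/((1287/(109 + 10659)))) + 29450) = sqrt((-18410*(-1/8803) + 15504/((1287/10768))) + 29450) = sqrt((18410/8803 + 15504/((1287*(1/10768)))) + 29450) = sqrt((18410/8803 + 15504/(1287/10768)) + 29450) = sqrt((18410/8803 + 15504*(10768/1287)) + 29450) = sqrt((18410/8803 + 55649024/429) + 29450) = sqrt(489886256162/3776487 + 29450) = sqrt(601103798312/3776487) = 2*sqrt(567515169993972486)/3776487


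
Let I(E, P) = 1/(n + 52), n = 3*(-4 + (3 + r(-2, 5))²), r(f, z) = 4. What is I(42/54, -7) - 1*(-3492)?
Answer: 653005/187 ≈ 3492.0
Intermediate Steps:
n = 135 (n = 3*(-4 + (3 + 4)²) = 3*(-4 + 7²) = 3*(-4 + 49) = 3*45 = 135)
I(E, P) = 1/187 (I(E, P) = 1/(135 + 52) = 1/187)
I(42/54, -7) - 1*(-3492) = 1/187 - 1*(-3492) = 1/187 + 3492 = 653005/187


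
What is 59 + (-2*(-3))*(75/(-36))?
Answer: 93/2 ≈ 46.500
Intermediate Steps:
59 + (-2*(-3))*(75/(-36)) = 59 + 6*(75*(-1/36)) = 59 + 6*(-25/12) = 59 - 25/2 = 93/2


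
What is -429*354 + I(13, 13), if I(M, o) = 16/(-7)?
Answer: -1063078/7 ≈ -1.5187e+5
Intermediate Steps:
I(M, o) = -16/7 (I(M, o) = 16*(-1/7) = -16/7)
-429*354 + I(13, 13) = -429*354 - 16/7 = -151866 - 16/7 = -1063078/7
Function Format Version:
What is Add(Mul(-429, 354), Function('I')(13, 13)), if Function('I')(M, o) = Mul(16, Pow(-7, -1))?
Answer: Rational(-1063078, 7) ≈ -1.5187e+5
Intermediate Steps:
Function('I')(M, o) = Rational(-16, 7) (Function('I')(M, o) = Mul(16, Rational(-1, 7)) = Rational(-16, 7))
Add(Mul(-429, 354), Function('I')(13, 13)) = Add(Mul(-429, 354), Rational(-16, 7)) = Add(-151866, Rational(-16, 7)) = Rational(-1063078, 7)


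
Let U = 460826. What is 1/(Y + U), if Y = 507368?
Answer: 1/968194 ≈ 1.0329e-6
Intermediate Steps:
1/(Y + U) = 1/(507368 + 460826) = 1/968194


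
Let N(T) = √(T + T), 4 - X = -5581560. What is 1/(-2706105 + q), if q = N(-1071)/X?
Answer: -14050934557921302680/38023304261863626788861757 - 2790782*I*√238/38023304261863626788861757 ≈ -3.6953e-7 - 1.1323e-18*I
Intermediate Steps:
X = 5581564 (X = 4 - 1*(-5581560) = 4 + 5581560 = 5581564)
N(T) = √2*√T (N(T) = √(2*T) = √2*√T)
q = 3*I*√238/5581564 (q = (√2*√(-1071))/5581564 = (√2*(3*I*√119))*(1/5581564) = (3*I*√238)*(1/5581564) = 3*I*√238/5581564 ≈ 8.2919e-6*I)
1/(-2706105 + q) = 1/(-2706105 + 3*I*√238/5581564)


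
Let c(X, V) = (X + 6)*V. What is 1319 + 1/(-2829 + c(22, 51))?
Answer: 1847918/1401 ≈ 1319.0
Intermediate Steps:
c(X, V) = V*(6 + X) (c(X, V) = (6 + X)*V = V*(6 + X))
1319 + 1/(-2829 + c(22, 51)) = 1319 + 1/(-2829 + 51*(6 + 22)) = 1319 + 1/(-2829 + 51*28) = 1319 + 1/(-2829 + 1428) = 1319 + 1/(-1401) = 1319 - 1/1401 = 1847918/1401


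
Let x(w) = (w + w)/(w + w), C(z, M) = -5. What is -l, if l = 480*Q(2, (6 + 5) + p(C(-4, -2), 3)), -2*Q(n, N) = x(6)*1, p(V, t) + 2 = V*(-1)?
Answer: 240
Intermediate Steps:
p(V, t) = -2 - V (p(V, t) = -2 + V*(-1) = -2 - V)
x(w) = 1 (x(w) = (2*w)/((2*w)) = (2*w)*(1/(2*w)) = 1)
Q(n, N) = -½ (Q(n, N) = -1/2 = -½*1 = -½)
l = -240 (l = 480*(-½) = -240)
-l = -1*(-240) = 240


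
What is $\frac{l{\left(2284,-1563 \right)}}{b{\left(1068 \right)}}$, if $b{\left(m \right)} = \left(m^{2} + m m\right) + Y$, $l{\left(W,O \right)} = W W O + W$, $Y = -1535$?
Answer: $- \frac{8153631044}{2279713} \approx -3576.6$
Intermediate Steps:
$l{\left(W,O \right)} = W + O W^{2}$ ($l{\left(W,O \right)} = W^{2} O + W = O W^{2} + W = W + O W^{2}$)
$b{\left(m \right)} = -1535 + 2 m^{2}$ ($b{\left(m \right)} = \left(m^{2} + m m\right) - 1535 = \left(m^{2} + m^{2}\right) - 1535 = 2 m^{2} - 1535 = -1535 + 2 m^{2}$)
$\frac{l{\left(2284,-1563 \right)}}{b{\left(1068 \right)}} = \frac{2284 \left(1 - 3569892\right)}{-1535 + 2 \cdot 1068^{2}} = \frac{2284 \left(1 - 3569892\right)}{-1535 + 2 \cdot 1140624} = \frac{2284 \left(-3569891\right)}{-1535 + 2281248} = - \frac{8153631044}{2279713}$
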